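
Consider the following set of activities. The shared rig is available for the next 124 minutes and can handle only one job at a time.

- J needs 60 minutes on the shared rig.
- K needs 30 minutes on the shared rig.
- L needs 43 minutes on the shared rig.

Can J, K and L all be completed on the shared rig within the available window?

Running back to back, the jobs need 60 + 30 + 43 = 133 minutes on the shared rig.
Since 133 > 124, they cannot all fit.

No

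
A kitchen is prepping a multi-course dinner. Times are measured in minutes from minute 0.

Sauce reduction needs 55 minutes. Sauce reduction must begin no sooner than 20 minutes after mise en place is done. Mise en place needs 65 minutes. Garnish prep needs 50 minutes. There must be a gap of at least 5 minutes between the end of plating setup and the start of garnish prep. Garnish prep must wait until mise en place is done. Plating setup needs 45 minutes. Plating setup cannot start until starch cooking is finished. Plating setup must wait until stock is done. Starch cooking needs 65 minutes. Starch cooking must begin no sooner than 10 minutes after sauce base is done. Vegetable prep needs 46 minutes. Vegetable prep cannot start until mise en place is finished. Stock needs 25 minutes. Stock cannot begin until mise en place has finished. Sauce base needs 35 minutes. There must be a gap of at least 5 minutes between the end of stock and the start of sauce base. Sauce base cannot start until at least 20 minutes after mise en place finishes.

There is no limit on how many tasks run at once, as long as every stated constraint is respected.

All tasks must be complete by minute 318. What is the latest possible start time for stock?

Garnish prep must finish by minute 318; it takes 50 minutes, so it must start by 318 − 50 = minute 268.
Plating setup must finish before garnish prep (must start by minute 268, minus 5-minute gap → minute 263). With a 45-minute duration, plating setup must start by 263 − 45 = minute 218.
Starch cooking feeds into plating setup (must start by minute 218); so starch cooking must finish by minute 218 and therefore start by minute 153.
Since starch cooking (must start by minute 153, minus 10-minute gap → minute 143) depends on it, sauce base must finish by minute 143. Backing off its 35-minute duration gives a latest start of minute 108.
For stock: sauce base (must start by minute 108, minus 5-minute gap → minute 103); plating setup (must start by minute 218). The most restrictive is minute 103; with a 25-minute duration, stock must start by minute 78.

78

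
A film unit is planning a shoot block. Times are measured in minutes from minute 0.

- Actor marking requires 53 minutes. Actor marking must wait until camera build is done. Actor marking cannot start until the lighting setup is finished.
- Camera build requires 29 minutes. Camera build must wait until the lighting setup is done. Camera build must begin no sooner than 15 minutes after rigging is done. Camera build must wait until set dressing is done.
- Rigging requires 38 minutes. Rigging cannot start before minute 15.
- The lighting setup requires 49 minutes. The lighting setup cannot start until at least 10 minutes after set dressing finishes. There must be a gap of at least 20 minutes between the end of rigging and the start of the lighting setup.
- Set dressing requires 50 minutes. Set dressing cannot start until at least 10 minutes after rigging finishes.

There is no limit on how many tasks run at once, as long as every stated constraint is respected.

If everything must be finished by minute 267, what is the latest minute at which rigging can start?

28

Actor marking must finish by minute 267; it takes 53 minutes, so it must start by 267 − 53 = minute 214.
Since actor marking (must start by minute 214) depends on it, camera build must finish by minute 214. Backing off its 29-minute duration gives a latest start of minute 185.
The lighting setup feeds camera build (must start by minute 185); actor marking (must start by minute 214). Taking the minimum, the lighting setup must finish by minute 185 and start by 185 − 49 = minute 136.
Set dressing must finish in time for the lighting setup (must start by minute 136, minus 10-minute gap → minute 126); camera build (must start by minute 185). The tightest is minute 126, so set dressing must start by 126 − 50 = minute 76.
Rigging must finish in time for set dressing (must start by minute 76, minus 10-minute gap → minute 66); the lighting setup (must start by minute 136, minus 20-minute gap → minute 116); camera build (must start by minute 185, minus 15-minute gap → minute 170). The tightest is minute 66, so rigging must start by 66 − 38 = minute 28.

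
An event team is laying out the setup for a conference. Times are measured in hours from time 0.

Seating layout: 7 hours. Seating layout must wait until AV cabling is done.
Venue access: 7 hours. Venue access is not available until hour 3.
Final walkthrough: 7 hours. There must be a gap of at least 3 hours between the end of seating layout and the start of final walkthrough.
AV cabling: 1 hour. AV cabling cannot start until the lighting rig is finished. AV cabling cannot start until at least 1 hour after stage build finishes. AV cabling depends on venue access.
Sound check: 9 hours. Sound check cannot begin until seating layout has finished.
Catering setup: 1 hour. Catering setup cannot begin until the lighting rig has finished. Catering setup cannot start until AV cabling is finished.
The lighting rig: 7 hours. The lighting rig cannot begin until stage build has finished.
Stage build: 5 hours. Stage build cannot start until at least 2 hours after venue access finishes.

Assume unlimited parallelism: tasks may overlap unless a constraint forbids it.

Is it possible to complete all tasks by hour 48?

Venue access waits on its own release at hour 3, so it starts at hour 3 and finishes at 3 + 7 = hour 10.
Stage build waits on venue access (finishes hour 10, plus 2-hour gap → hour 12), so it starts at hour 12 and finishes at 12 + 5 = hour 17.
The lighting rig waits on stage build (finishes hour 17), so it starts at hour 17 and finishes at 17 + 7 = hour 24.
AV cabling cannot start until the lighting rig (finishes hour 24); stage build (finishes hour 17, plus 1-hour gap → hour 18); venue access (finishes hour 10). The controlling bound is hour 24, so AV cabling finishes at 24 + 1 = hour 25.
For catering setup: the lighting rig (finishes hour 24); AV cabling (finishes hour 25). Taking the maximum gives a start of hour 25, and it finishes at 25 + 1 = hour 26.
Seating layout cannot begin until AV cabling (finishes hour 25). It runs from hour 25 to 25 + 7 = hour 32.
Final walkthrough cannot begin until seating layout (finishes hour 32, plus 3-hour gap → hour 35). It runs from hour 35 to 35 + 7 = hour 42.
Sound check waits on seating layout (finishes hour 32), so it starts at hour 32 and finishes at 32 + 9 = hour 41.
Every task is finished by hour 42, which is no later than the deadline of 48, so the schedule is feasible.

Yes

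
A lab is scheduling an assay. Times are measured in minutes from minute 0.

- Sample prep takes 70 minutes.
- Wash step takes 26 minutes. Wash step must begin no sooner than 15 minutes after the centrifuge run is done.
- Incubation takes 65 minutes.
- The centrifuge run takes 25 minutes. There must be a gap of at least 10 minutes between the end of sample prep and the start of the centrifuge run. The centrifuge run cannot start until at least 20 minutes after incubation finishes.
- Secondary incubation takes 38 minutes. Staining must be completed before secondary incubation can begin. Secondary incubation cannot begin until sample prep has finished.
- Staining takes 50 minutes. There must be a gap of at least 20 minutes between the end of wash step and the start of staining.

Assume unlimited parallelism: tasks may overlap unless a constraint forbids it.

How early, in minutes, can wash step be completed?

Incubation has no prerequisites, so it starts at minute 0 and finishes at minute 65.
Nothing blocks sample prep, so it runs from minute 0 to minute 70.
The centrifuge run cannot start until sample prep (finishes minute 70, plus 10-minute gap → minute 80); incubation (finishes minute 65, plus 20-minute gap → minute 85). The controlling bound is minute 85, so the centrifuge run finishes at 85 + 25 = minute 110.
Wash step waits on the centrifuge run (finishes minute 110, plus 15-minute gap → minute 125), so it starts at minute 125 and finishes at 125 + 26 = minute 151.

151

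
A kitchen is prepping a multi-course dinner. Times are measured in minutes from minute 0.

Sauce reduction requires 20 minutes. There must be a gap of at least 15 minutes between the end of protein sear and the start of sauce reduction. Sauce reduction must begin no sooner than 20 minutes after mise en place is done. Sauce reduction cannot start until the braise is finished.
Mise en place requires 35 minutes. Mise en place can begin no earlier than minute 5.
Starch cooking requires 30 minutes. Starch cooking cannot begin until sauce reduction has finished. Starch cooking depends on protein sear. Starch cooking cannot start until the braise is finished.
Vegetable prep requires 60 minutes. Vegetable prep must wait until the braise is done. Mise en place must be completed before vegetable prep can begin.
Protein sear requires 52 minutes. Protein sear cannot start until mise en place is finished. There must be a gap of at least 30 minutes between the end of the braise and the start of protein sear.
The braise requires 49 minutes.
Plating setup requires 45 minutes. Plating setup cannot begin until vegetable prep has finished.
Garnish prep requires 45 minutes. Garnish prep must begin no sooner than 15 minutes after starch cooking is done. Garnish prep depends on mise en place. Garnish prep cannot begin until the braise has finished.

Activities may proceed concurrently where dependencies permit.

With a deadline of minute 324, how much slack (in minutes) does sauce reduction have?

The braise can start immediately at minute 0; it finishes at minute 49.
Mise en place cannot begin until its own release at minute 5. It runs from minute 5 to 5 + 35 = minute 40.
Protein sear needs all of mise en place (finishes minute 40); the braise (finishes minute 49, plus 30-minute gap → minute 79). That puts its earliest start at minute 79; it finishes at 79 + 52 = minute 131.
Sauce reduction cannot start until protein sear (finishes minute 131, plus 15-minute gap → minute 146); mise en place (finishes minute 40, plus 20-minute gap → minute 60); the braise (finishes minute 49). The controlling bound is minute 146, so sauce reduction finishes at 146 + 20 = minute 166.

Working backward from the deadline:
Nothing follows garnish prep; the deadline of minute 324 is its only limit. It must start by 324 − 45 = minute 279.
Starch cooking has to be done before garnish prep (must start by minute 279, minus 15-minute gap → minute 264). That means finishing by minute 264, i.e. starting by 264 − 30 = minute 234.
Sauce reduction feeds into starch cooking (must start by minute 234); so sauce reduction must finish by minute 234 and therefore start by minute 214.
So sauce reduction can start as early as minute 146 and as late as minute 214, giving 214 − 146 = 68 minutes of slack.

68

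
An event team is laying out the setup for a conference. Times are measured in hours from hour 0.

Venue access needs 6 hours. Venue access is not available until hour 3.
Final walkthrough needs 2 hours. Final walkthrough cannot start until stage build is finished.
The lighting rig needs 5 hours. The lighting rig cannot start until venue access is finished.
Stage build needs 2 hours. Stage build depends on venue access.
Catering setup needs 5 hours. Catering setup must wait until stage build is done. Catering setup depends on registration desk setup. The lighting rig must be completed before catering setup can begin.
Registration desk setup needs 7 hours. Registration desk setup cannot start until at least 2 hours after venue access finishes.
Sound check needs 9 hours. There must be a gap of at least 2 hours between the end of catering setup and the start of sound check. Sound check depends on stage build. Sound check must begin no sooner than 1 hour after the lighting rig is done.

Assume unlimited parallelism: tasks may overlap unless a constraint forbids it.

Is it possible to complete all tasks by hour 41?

Venue access cannot begin until its own release at hour 3. It runs from hour 3 to 3 + 6 = hour 9.
Registration desk setup waits on venue access (finishes hour 9, plus 2-hour gap → hour 11), so it starts at hour 11 and finishes at 11 + 7 = hour 18.
After venue access (finishes hour 9), the lighting rig can start at hour 9 and finishes at hour 14.
After venue access (finishes hour 9), stage build can start at hour 9 and finishes at hour 11.
Final walkthrough cannot begin until stage build (finishes hour 11). It runs from hour 11 to 11 + 2 = hour 13.
For catering setup: stage build (finishes hour 11); registration desk setup (finishes hour 18); the lighting rig (finishes hour 14). Taking the maximum gives a start of hour 18, and it finishes at 18 + 5 = hour 23.
Sound check cannot start until catering setup (finishes hour 23, plus 2-hour gap → hour 25); stage build (finishes hour 11); the lighting rig (finishes hour 14, plus 1-hour gap → hour 15). The controlling bound is hour 25, so sound check finishes at 25 + 9 = hour 34.
Every task is finished by hour 34, which is no later than the deadline of 41, so the schedule is feasible.

Yes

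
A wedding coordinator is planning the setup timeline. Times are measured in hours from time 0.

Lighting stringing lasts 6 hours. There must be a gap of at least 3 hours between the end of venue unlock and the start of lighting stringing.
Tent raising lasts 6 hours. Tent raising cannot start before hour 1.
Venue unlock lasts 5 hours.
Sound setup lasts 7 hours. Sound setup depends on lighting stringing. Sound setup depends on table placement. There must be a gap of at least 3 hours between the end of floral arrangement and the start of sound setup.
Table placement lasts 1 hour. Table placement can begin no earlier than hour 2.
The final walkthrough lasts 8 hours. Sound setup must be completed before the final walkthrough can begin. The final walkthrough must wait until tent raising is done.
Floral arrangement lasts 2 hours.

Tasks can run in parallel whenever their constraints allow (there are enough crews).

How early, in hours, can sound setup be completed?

21

Floral arrangement has no prerequisites, so it starts at hour 0 and finishes at hour 2.
Table placement cannot begin until its own release at hour 2. It runs from hour 2 to 2 + 1 = hour 3.
Venue unlock can start immediately at hour 0; it finishes at hour 5.
After venue unlock (finishes hour 5, plus 3-hour gap → hour 8), lighting stringing can start at hour 8 and finishes at hour 14.
Sound setup cannot start until lighting stringing (finishes hour 14); table placement (finishes hour 3); floral arrangement (finishes hour 2, plus 3-hour gap → hour 5). The controlling bound is hour 14, so sound setup finishes at 14 + 7 = hour 21.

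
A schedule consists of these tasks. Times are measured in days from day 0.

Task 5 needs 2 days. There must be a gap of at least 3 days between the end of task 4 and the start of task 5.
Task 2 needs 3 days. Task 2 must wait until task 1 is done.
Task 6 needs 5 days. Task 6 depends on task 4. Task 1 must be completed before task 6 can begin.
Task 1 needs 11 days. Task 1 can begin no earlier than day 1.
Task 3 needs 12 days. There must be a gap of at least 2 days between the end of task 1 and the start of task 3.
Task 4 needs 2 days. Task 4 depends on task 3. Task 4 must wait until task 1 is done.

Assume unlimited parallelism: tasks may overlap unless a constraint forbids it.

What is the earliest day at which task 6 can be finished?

33

Task 1 cannot begin until its own release at day 1. It runs from day 1 to 1 + 11 = day 12.
Task 3 cannot begin until task 1 (finishes day 12, plus 2-day gap → day 14). It runs from day 14 to 14 + 12 = day 26.
Task 4 cannot start until task 3 (finishes day 26); task 1 (finishes day 12). The controlling bound is day 26, so task 4 finishes at 26 + 2 = day 28.
Task 6 has to wait for task 4 (finishes day 28); task 1 (finishes day 12). The latest of these is day 28, so task 6 runs day 28 to 28 + 5 = day 33.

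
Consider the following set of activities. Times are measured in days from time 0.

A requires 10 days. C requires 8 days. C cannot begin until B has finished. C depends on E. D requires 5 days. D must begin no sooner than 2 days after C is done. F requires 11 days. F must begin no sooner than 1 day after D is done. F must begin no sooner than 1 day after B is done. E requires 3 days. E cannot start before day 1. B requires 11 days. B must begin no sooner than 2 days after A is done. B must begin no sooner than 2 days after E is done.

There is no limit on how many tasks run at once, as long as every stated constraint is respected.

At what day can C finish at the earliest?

31

After its own release at day 1, E can start at day 1 and finishes at day 4.
Nothing blocks A, so it runs from day 0 to day 10.
B has to wait for A (finishes day 10, plus 2-day gap → day 12); E (finishes day 4, plus 2-day gap → day 6). The latest of these is day 12, so B runs day 12 to 12 + 11 = day 23.
C cannot start until B (finishes day 23); E (finishes day 4). The controlling bound is day 23, so C finishes at 23 + 8 = day 31.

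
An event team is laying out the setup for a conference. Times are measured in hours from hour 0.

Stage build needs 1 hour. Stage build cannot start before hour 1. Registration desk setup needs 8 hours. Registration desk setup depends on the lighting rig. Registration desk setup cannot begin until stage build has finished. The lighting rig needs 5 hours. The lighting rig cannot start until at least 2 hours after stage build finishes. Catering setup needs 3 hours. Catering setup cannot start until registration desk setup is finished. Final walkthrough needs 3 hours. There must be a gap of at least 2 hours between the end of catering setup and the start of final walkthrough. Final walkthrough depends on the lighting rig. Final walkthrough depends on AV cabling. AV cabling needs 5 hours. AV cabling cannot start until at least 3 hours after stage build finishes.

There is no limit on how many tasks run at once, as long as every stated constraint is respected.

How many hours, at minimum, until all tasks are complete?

25

Stage build waits on its own release at hour 1, so it starts at hour 1 and finishes at 1 + 1 = hour 2.
AV cabling waits on stage build (finishes hour 2, plus 3-hour gap → hour 5), so it starts at hour 5 and finishes at 5 + 5 = hour 10.
After stage build (finishes hour 2, plus 2-hour gap → hour 4), the lighting rig can start at hour 4 and finishes at hour 9.
Registration desk setup has to wait for the lighting rig (finishes hour 9); stage build (finishes hour 2). The latest of these is hour 9, so registration desk setup runs hour 9 to 9 + 8 = hour 17.
Catering setup cannot begin until registration desk setup (finishes hour 17). It runs from hour 17 to 17 + 3 = hour 20.
Final walkthrough cannot start until catering setup (finishes hour 20, plus 2-hour gap → hour 22); the lighting rig (finishes hour 9); AV cabling (finishes hour 10). The controlling bound is hour 22, so final walkthrough finishes at 22 + 3 = hour 25.
All tasks are finished once the last one completes. Finish times: Stage build at 2, The lighting rig at 9, AV cabling at 10, Registration desk setup at 17, Catering setup at 20, Final walkthrough at 25. The latest is hour 25.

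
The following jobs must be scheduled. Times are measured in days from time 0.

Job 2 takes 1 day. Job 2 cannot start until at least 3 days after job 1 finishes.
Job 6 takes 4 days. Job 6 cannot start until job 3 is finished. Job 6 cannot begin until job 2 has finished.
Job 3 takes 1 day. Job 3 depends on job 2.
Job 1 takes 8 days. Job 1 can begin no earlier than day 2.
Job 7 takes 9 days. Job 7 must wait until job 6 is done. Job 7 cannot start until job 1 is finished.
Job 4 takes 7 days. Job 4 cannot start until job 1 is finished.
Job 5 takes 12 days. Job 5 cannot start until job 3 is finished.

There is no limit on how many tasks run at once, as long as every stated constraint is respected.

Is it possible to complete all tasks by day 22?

No

After its own release at day 2, job 1 can start at day 2 and finishes at day 10.
Job 4 waits on job 1 (finishes day 10), so it starts at day 10 and finishes at 10 + 7 = day 17.
Job 2 waits on job 1 (finishes day 10, plus 3-day gap → day 13), so it starts at day 13 and finishes at 13 + 1 = day 14.
After job 2 (finishes day 14), job 3 can start at day 14 and finishes at day 15.
Job 6 cannot start until job 3 (finishes day 15); job 2 (finishes day 14). The controlling bound is day 15, so job 6 finishes at 15 + 4 = day 19.
For job 7: job 6 (finishes day 19); job 1 (finishes day 10). Taking the maximum gives a start of day 19, and it finishes at 19 + 9 = day 28.
After job 3 (finishes day 15), job 5 can start at day 15 and finishes at day 27.
The earliest everything can be done is day 28, which is after the deadline of 22, so it is not possible.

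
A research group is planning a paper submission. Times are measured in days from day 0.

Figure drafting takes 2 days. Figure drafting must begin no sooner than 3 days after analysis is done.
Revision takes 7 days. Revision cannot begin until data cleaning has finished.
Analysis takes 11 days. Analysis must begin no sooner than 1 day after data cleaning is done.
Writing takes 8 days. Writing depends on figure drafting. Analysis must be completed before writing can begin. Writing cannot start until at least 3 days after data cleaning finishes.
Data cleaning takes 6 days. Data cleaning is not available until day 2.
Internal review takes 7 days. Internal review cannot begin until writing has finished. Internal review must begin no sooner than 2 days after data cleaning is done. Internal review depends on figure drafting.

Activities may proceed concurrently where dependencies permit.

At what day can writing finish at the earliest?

Data cleaning waits on its own release at day 2, so it starts at day 2 and finishes at 2 + 6 = day 8.
Analysis waits on data cleaning (finishes day 8, plus 1-day gap → day 9), so it starts at day 9 and finishes at 9 + 11 = day 20.
Figure drafting cannot begin until analysis (finishes day 20, plus 3-day gap → day 23). It runs from day 23 to 23 + 2 = day 25.
For writing: figure drafting (finishes day 25); analysis (finishes day 20); data cleaning (finishes day 8, plus 3-day gap → day 11). Taking the maximum gives a start of day 25, and it finishes at 25 + 8 = day 33.

33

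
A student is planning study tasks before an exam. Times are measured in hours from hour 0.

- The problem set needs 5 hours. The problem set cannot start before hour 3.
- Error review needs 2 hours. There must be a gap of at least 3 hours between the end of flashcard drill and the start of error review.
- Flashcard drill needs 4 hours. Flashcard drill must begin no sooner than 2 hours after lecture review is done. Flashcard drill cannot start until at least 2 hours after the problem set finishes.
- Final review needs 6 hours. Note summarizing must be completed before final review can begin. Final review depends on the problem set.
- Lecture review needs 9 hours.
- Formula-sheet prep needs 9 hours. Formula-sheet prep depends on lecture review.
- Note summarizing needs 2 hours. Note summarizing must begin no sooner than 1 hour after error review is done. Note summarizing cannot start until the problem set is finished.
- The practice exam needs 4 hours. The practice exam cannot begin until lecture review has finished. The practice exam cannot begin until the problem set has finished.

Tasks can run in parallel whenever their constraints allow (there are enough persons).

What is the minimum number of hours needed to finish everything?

The problem set waits on its own release at hour 3, so it starts at hour 3 and finishes at 3 + 5 = hour 8.
Lecture review can start immediately at hour 0; it finishes at hour 9.
Formula-sheet prep waits on lecture review (finishes hour 9), so it starts at hour 9 and finishes at 9 + 9 = hour 18.
The practice exam needs all of lecture review (finishes hour 9); the problem set (finishes hour 8). That puts its earliest start at hour 9; it finishes at 9 + 4 = hour 13.
Flashcard drill has to wait for lecture review (finishes hour 9, plus 2-hour gap → hour 11); the problem set (finishes hour 8, plus 2-hour gap → hour 10). The latest of these is hour 11, so flashcard drill runs hour 11 to 11 + 4 = hour 15.
Error review cannot begin until flashcard drill (finishes hour 15, plus 3-hour gap → hour 18). It runs from hour 18 to 18 + 2 = hour 20.
Note summarizing has to wait for error review (finishes hour 20, plus 1-hour gap → hour 21); the problem set (finishes hour 8). The latest of these is hour 21, so note summarizing runs hour 21 to 21 + 2 = hour 23.
For final review: note summarizing (finishes hour 23); the problem set (finishes hour 8). Taking the maximum gives a start of hour 23, and it finishes at 23 + 6 = hour 29.
All tasks are finished once the last one completes. Finish times: Lecture review at 9, The problem set at 8, Flashcard drill at 15, The practice exam at 13, Error review at 20, Note summarizing at 23, Formula-sheet prep at 18, Final review at 29. The latest is hour 29.

29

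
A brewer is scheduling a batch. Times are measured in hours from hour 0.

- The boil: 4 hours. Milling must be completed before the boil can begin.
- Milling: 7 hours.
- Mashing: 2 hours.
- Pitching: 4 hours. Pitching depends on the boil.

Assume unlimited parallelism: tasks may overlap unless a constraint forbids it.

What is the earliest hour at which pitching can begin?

Nothing blocks milling, so it runs from hour 0 to hour 7.
The boil cannot begin until milling (finishes hour 7). It runs from hour 7 to 7 + 4 = hour 11.
Pitching waits on the boil (finishes hour 11), so the earliest it can start is hour 11.

11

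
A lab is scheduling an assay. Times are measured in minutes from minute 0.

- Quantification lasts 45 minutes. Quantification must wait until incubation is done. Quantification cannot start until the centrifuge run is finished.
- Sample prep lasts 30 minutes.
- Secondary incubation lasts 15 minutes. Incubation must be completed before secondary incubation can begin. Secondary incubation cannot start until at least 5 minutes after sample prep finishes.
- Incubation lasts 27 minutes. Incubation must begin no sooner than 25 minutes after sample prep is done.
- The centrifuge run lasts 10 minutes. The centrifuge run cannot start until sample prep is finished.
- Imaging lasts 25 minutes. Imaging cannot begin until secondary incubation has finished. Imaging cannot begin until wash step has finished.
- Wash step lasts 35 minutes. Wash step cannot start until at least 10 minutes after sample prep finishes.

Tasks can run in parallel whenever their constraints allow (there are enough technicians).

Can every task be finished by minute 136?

Yes

Nothing blocks sample prep, so it runs from minute 0 to minute 30.
Wash step cannot begin until sample prep (finishes minute 30, plus 10-minute gap → minute 40). It runs from minute 40 to 40 + 35 = minute 75.
The centrifuge run waits on sample prep (finishes minute 30), so it starts at minute 30 and finishes at 30 + 10 = minute 40.
After sample prep (finishes minute 30, plus 25-minute gap → minute 55), incubation can start at minute 55 and finishes at minute 82.
For quantification: incubation (finishes minute 82); the centrifuge run (finishes minute 40). Taking the maximum gives a start of minute 82, and it finishes at 82 + 45 = minute 127.
For secondary incubation: incubation (finishes minute 82); sample prep (finishes minute 30, plus 5-minute gap → minute 35). Taking the maximum gives a start of minute 82, and it finishes at 82 + 15 = minute 97.
Imaging cannot start until secondary incubation (finishes minute 97); wash step (finishes minute 75). The controlling bound is minute 97, so imaging finishes at 97 + 25 = minute 122.
Every task is finished by minute 127, which is no later than the deadline of 136, so the schedule is feasible.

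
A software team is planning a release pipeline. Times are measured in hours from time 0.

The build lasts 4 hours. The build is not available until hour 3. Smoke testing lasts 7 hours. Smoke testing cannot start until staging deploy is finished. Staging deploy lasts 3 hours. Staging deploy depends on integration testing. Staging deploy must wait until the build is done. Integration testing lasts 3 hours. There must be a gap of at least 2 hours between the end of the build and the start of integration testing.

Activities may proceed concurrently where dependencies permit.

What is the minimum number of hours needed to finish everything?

22

After its own release at hour 3, the build can start at hour 3 and finishes at hour 7.
Integration testing cannot begin until the build (finishes hour 7, plus 2-hour gap → hour 9). It runs from hour 9 to 9 + 3 = hour 12.
Staging deploy cannot start until integration testing (finishes hour 12); the build (finishes hour 7). The controlling bound is hour 12, so staging deploy finishes at 12 + 3 = hour 15.
After staging deploy (finishes hour 15), smoke testing can start at hour 15 and finishes at hour 22.
All tasks are finished once the last one completes. Finish times: The build at 7, Integration testing at 12, Staging deploy at 15, Smoke testing at 22. The latest is hour 22.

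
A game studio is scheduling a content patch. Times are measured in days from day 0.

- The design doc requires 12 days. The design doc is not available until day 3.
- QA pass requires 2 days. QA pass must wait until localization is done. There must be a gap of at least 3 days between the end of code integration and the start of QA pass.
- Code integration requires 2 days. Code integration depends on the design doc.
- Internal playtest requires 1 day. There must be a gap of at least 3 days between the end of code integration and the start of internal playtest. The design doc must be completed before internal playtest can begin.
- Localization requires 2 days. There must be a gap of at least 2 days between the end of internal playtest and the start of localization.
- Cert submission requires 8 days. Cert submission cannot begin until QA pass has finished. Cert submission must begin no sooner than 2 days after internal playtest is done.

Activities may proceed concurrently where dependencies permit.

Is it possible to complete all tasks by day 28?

No

After its own release at day 3, the design doc can start at day 3 and finishes at day 15.
After the design doc (finishes day 15), code integration can start at day 15 and finishes at day 17.
Internal playtest has to wait for code integration (finishes day 17, plus 3-day gap → day 20); the design doc (finishes day 15). The latest of these is day 20, so internal playtest runs day 20 to 20 + 1 = day 21.
Localization waits on internal playtest (finishes day 21, plus 2-day gap → day 23), so it starts at day 23 and finishes at 23 + 2 = day 25.
QA pass cannot start until localization (finishes day 25); code integration (finishes day 17, plus 3-day gap → day 20). The controlling bound is day 25, so QA pass finishes at 25 + 2 = day 27.
For cert submission: QA pass (finishes day 27); internal playtest (finishes day 21, plus 2-day gap → day 23). Taking the maximum gives a start of day 27, and it finishes at 27 + 8 = day 35.
The earliest everything can be done is day 35, which is after the deadline of 28, so it is not possible.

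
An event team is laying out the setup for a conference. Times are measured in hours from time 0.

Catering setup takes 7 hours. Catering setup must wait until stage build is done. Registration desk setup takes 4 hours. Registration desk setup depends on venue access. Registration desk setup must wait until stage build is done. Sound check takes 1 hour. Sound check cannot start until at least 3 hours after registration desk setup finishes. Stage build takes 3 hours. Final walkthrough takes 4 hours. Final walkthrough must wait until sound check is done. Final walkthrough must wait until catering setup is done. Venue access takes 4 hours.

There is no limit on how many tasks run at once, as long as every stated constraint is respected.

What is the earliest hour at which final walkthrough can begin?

12

Stage build can start immediately at hour 0; it finishes at hour 3.
After stage build (finishes hour 3), catering setup can start at hour 3 and finishes at hour 10.
Venue access has no prerequisites, so it starts at hour 0 and finishes at hour 4.
Registration desk setup has to wait for venue access (finishes hour 4); stage build (finishes hour 3). The latest of these is hour 4, so registration desk setup runs hour 4 to 4 + 4 = hour 8.
Sound check waits on registration desk setup (finishes hour 8, plus 3-hour gap → hour 11), so it starts at hour 11 and finishes at 11 + 1 = hour 12.
Final walkthrough waits on sound check (finishes hour 12); catering setup (finishes hour 10). The latest of these is hour 12, which is the earliest final walkthrough can start.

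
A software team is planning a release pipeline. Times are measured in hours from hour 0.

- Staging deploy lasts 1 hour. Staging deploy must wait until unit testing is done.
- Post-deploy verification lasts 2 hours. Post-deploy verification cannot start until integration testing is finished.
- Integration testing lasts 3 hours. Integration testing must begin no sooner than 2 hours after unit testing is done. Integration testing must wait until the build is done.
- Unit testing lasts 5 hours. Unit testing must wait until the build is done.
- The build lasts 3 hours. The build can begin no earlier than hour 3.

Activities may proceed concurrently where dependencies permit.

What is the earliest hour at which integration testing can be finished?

After its own release at hour 3, the build can start at hour 3 and finishes at hour 6.
Unit testing waits on the build (finishes hour 6), so it starts at hour 6 and finishes at 6 + 5 = hour 11.
Integration testing cannot start until unit testing (finishes hour 11, plus 2-hour gap → hour 13); the build (finishes hour 6). The controlling bound is hour 13, so integration testing finishes at 13 + 3 = hour 16.

16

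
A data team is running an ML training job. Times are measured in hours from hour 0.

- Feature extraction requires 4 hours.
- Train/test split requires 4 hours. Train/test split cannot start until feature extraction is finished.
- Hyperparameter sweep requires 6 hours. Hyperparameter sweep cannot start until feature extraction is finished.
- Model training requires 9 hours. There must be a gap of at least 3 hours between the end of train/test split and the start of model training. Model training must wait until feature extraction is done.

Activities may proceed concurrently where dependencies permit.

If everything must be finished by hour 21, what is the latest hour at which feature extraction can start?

1

To finish by hour 21, model training (duration 9) must start no later than hour 12.
Train/test split has to be done before model training (must start by hour 12, minus 3-hour gap → hour 9). That means finishing by hour 9, i.e. starting by 9 − 4 = hour 5.
Nothing follows hyperparameter sweep; the deadline of hour 21 is its only limit. It must start by 21 − 6 = hour 15.
Feature extraction must finish in time for train/test split (must start by hour 5); hyperparameter sweep (must start by hour 15); model training (must start by hour 12). The tightest is hour 5, so feature extraction must start by 5 − 4 = hour 1.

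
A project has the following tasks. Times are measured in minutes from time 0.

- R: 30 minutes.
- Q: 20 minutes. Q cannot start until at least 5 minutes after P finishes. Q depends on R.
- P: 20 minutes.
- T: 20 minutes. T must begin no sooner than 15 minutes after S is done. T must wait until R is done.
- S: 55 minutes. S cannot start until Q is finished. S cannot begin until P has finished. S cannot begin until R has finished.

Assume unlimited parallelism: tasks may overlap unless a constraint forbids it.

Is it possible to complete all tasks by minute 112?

No

Nothing blocks R, so it runs from minute 0 to minute 30.
P has no prerequisites, so it starts at minute 0 and finishes at minute 20.
Q needs all of P (finishes minute 20, plus 5-minute gap → minute 25); R (finishes minute 30). That puts its earliest start at minute 30; it finishes at 30 + 20 = minute 50.
S cannot start until Q (finishes minute 50); P (finishes minute 20); R (finishes minute 30). The controlling bound is minute 50, so S finishes at 50 + 55 = minute 105.
For T: S (finishes minute 105, plus 15-minute gap → minute 120); R (finishes minute 30). Taking the maximum gives a start of minute 120, and it finishes at 120 + 20 = minute 140.
The earliest everything can be done is minute 140, which is after the deadline of 112, so it is not possible.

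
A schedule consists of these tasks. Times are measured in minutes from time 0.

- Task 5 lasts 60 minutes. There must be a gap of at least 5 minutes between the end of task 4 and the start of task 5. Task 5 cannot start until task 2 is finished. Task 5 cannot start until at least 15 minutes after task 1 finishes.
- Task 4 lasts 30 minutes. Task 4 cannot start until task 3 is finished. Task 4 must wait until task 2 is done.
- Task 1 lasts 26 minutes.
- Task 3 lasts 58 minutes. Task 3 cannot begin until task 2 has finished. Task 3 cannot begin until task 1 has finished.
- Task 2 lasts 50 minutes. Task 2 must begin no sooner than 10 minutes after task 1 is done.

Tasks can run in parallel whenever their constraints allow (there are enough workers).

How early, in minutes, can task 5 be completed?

239

Task 1 has no prerequisites, so it starts at minute 0 and finishes at minute 26.
Task 2 waits on task 1 (finishes minute 26, plus 10-minute gap → minute 36), so it starts at minute 36 and finishes at 36 + 50 = minute 86.
Task 3 cannot start until task 2 (finishes minute 86); task 1 (finishes minute 26). The controlling bound is minute 86, so task 3 finishes at 86 + 58 = minute 144.
For task 4: task 3 (finishes minute 144); task 2 (finishes minute 86). Taking the maximum gives a start of minute 144, and it finishes at 144 + 30 = minute 174.
Task 5 cannot start until task 4 (finishes minute 174, plus 5-minute gap → minute 179); task 2 (finishes minute 86); task 1 (finishes minute 26, plus 15-minute gap → minute 41). The controlling bound is minute 179, so task 5 finishes at 179 + 60 = minute 239.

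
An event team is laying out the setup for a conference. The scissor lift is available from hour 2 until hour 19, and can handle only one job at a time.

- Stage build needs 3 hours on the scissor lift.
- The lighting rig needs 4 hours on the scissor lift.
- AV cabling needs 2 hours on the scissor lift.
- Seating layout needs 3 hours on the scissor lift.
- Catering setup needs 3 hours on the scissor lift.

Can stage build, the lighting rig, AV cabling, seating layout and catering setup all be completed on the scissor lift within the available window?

The scissor lift window is 19 − 2 = 17 hours.
Running back to back, the jobs need 3 + 4 + 2 + 3 + 3 = 15 hours on the scissor lift.
Since 15 ≤ 17, they fit within the window.

Yes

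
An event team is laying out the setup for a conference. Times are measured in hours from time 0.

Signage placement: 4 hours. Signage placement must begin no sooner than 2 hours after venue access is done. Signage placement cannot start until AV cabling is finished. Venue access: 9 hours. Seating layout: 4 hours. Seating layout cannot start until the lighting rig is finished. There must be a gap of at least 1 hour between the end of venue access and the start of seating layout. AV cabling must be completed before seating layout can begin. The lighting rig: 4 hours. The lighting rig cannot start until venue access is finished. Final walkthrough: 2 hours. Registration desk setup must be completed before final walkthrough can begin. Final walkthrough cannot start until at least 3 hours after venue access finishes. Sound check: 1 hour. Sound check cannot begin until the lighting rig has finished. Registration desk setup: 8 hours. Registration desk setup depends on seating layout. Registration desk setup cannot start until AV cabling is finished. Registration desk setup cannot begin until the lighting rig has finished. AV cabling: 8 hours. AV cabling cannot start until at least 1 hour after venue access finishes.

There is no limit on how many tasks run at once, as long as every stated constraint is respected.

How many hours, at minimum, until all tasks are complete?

32

Venue access can start immediately at hour 0; it finishes at hour 9.
After venue access (finishes hour 9, plus 1-hour gap → hour 10), AV cabling can start at hour 10 and finishes at hour 18.
For signage placement: venue access (finishes hour 9, plus 2-hour gap → hour 11); AV cabling (finishes hour 18). Taking the maximum gives a start of hour 18, and it finishes at 18 + 4 = hour 22.
The lighting rig waits on venue access (finishes hour 9), so it starts at hour 9 and finishes at 9 + 4 = hour 13.
After the lighting rig (finishes hour 13), sound check can start at hour 13 and finishes at hour 14.
Seating layout cannot start until the lighting rig (finishes hour 13); venue access (finishes hour 9, plus 1-hour gap → hour 10); AV cabling (finishes hour 18). The controlling bound is hour 18, so seating layout finishes at 18 + 4 = hour 22.
Registration desk setup has to wait for seating layout (finishes hour 22); AV cabling (finishes hour 18); the lighting rig (finishes hour 13). The latest of these is hour 22, so registration desk setup runs hour 22 to 22 + 8 = hour 30.
Final walkthrough cannot start until registration desk setup (finishes hour 30); venue access (finishes hour 9, plus 3-hour gap → hour 12). The controlling bound is hour 30, so final walkthrough finishes at 30 + 2 = hour 32.
All tasks are finished once the last one completes. Finish times: Venue access at 9, The lighting rig at 13, AV cabling at 18, Seating layout at 22, Registration desk setup at 30, Signage placement at 22, Sound check at 14, Final walkthrough at 32. The latest is hour 32.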